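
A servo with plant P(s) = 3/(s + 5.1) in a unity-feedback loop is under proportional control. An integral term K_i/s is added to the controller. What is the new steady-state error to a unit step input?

Adding integral action puts a pole at s = 0 in the forward path, raising the system type to 1; a type-1 loop has zero steady-state error to a step.

0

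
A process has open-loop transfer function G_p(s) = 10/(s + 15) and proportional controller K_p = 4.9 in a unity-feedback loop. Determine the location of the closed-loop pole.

Closed-loop transfer function: T(s) = K_p·G_p(s)/(1 + K_p·G_p(s)) = 49/(s + 15 + 49) = 49/(s + 64).
The closed-loop pole is at s = −64.

s = -64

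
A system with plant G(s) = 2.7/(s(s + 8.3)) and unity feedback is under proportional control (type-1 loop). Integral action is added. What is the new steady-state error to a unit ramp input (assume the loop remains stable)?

0

The integrator raises the loop to type 2, so K_v → ∞ and e_ss to a ramp is zero.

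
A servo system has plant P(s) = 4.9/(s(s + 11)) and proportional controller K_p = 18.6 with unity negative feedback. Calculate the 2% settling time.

T_s ≈ 0.727 s

Closed-loop characteristic equation: s² + 11s + 91.14 = 0, so ω_n = 9.547 rad/s and ζ = 11/(2·9.547) = 0.5761.
2% settling time T_s ≈ 4/(ζω_n) = 4/5.5 = 0.727 s.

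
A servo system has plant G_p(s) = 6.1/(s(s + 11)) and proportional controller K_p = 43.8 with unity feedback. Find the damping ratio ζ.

1 + K_p·G_p(s) = 0 gives s² + 11s + 267.2 = 0.
Matching s² + 2ζω_n s + ω_n²: ω_n = √267.2 = 16.35 rad/s and 2ζω_n = 11, so ζ = 11/(2·16.35) = 0.336.

ζ = 0.336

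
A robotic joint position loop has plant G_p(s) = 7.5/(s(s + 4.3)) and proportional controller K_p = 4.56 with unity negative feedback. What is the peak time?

T_p = 0.578 s

The closed-loop denominator s² + 4.3s + 34.2 gives ω_n = √34.2 = 5.848 and ζ = 4.3/(2ω_n) = 0.3676.
Damped frequency ω_d = ω_n√(1−ζ²) = 5.439 rad/s, so peak time T_p = π/ω_d = 0.578 s.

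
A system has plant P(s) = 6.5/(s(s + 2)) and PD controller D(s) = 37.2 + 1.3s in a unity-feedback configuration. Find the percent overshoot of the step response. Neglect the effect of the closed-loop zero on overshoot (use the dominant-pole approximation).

32.6%

Forward path: (37.2 + 1.3s)·6.5/(s(s+2)). The closed-loop characteristic equation is s² + (2 + 6.5·1.3)s + 6.5·37.2 = 0.
That is s² + 10.45s + 241.8 = 0, so ω_n = 15.55 rad/s and ζ = 10.45/(2·15.55) = 0.336.
%OS = 100·exp(−πζ/√(1−ζ²)) = 32.6%.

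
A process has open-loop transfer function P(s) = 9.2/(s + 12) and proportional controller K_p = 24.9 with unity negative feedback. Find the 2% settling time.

Closed-loop transfer function: T(s) = K_p·P(s)/(1 + K_p·P(s)) = 229.1/(s + 12 + 229.1) = 229.1/(s + 241.1).
Time constant τ = 1/241.1 = 0.004148 s, so the 2% settling time is about 4τ = 0.0166 s.

T_s ≈ 0.0166 s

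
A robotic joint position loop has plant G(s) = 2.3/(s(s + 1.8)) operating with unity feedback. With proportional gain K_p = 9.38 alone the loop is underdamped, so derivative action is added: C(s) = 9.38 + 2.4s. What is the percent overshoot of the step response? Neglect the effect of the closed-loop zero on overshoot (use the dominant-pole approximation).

1.79%

Forward path: (9.38 + 2.4s)·2.3/(s(s+1.8)). The closed-loop characteristic equation is s² + (1.8 + 2.3·2.4)s + 2.3·9.38 = 0.
That is s² + 7.32s + 21.57 = 0, so ω_n = 4.645 rad/s and ζ = 7.32/(2·4.645) = 0.788.
%OS = 100·exp(−πζ/√(1−ζ²)) = 1.79%.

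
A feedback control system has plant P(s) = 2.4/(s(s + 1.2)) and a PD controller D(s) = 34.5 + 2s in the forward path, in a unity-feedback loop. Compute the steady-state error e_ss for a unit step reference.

The open loop D(s)P(s) has a pole at the origin (type 1), so the static position error constant is infinite and e_ss = 1/(1+∞) = 0.

0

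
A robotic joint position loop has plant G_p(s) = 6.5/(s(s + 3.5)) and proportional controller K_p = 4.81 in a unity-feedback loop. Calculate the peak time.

T_p = 0.592 s

The closed-loop denominator s² + 3.5s + 31.26 gives ω_n = √31.26 = 5.592 and ζ = 3.5/(2ω_n) = 0.313.
Damped frequency ω_d = ω_n√(1−ζ²) = 5.311 rad/s, so peak time T_p = π/ω_d = 0.592 s.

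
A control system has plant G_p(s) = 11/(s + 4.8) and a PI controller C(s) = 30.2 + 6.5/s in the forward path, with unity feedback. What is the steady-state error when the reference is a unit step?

0

The open loop C(s)G_p(s) has a pole at the origin (type 1), so the static position error constant is infinite and e_ss = 1/(1+∞) = 0.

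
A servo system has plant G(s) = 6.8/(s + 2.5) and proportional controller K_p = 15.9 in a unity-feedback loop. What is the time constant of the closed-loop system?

Closed-loop transfer function: T(s) = K_p·G(s)/(1 + K_p·G(s)) = 108.1/(s + 2.5 + 108.1) = 108.1/(s + 110.6).
Time constant τ = 1/110.6 = 0.00904 s.

τ = 0.00904 s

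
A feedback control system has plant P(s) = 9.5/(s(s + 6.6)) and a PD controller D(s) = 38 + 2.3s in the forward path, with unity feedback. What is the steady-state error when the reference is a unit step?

0

The open loop D(s)P(s) has a pole at the origin (type 1), so the static position error constant is infinite and e_ss = 1/(1+∞) = 0.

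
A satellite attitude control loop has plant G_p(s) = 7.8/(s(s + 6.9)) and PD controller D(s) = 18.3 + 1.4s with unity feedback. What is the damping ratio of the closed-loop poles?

Forward path: (18.3 + 1.4s)·7.8/(s(s+6.9)). The closed-loop characteristic equation is s² + (6.9 + 7.8·1.4)s + 7.8·18.3 = 0.
That is s² + 17.82s + 142.7 = 0, so ω_n = 11.95 rad/s and ζ = 17.82/(2·11.95) = 0.7458.

ζ = 0.746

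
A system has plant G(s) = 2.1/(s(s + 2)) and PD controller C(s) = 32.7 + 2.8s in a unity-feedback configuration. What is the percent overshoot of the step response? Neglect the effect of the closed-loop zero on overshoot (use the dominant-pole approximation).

Forward path: (32.7 + 2.8s)·2.1/(s(s+2)). The closed-loop characteristic equation is s² + (2 + 2.1·2.8)s + 2.1·32.7 = 0.
That is s² + 7.88s + 68.67 = 0, so ω_n = 8.287 rad/s and ζ = 7.88/(2·8.287) = 0.4755.
%OS = 100·exp(−πζ/√(1−ζ²)) = 18.3%.

18.3%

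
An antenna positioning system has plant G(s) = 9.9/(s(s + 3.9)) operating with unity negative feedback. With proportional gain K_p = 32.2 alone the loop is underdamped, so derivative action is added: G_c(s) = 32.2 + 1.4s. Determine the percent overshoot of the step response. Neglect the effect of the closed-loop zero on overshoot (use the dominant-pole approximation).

16.5%

Forward path: (32.2 + 1.4s)·9.9/(s(s+3.9)). The closed-loop characteristic equation is s² + (3.9 + 9.9·1.4)s + 9.9·32.2 = 0.
That is s² + 17.76s + 318.8 = 0, so ω_n = 17.85 rad/s and ζ = 17.76/(2·17.85) = 0.4974.
%OS = 100·exp(−πζ/√(1−ζ²)) = 16.5%.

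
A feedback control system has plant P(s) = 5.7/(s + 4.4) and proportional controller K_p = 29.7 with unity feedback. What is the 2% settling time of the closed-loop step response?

Closed-loop transfer function: T(s) = K_p·P(s)/(1 + K_p·P(s)) = 169.3/(s + 4.4 + 169.3) = 169.3/(s + 173.7).
Time constant τ = 1/173.7 = 0.005757 s, so the 2% settling time is about 4τ = 0.023 s.

T_s ≈ 0.023 s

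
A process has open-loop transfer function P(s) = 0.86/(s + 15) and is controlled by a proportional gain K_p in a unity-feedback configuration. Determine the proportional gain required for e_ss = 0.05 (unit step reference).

For a type-0 loop with proportional control, e_ss = 1/(1 + K_p·P(0)).
P(0) = 0.05733. Require 1/(1 + K_p·0.05733) = 0.05, so 1 + 0.05733·K_p = 20.
K_p = (20 − 1)/0.05733 = 331.

K_p = 331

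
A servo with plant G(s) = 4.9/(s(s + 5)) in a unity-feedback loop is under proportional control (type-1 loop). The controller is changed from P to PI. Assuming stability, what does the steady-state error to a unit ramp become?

0

The integrator raises the loop to type 2, so K_v → ∞ and e_ss to a ramp is zero.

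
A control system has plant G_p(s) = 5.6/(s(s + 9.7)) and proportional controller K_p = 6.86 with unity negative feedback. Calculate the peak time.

Closed-loop characteristic equation: s² + 9.7s + 38.42 = 0, so ω_n = 6.198 rad/s and ζ = 9.7/(2·6.198) = 0.7825.
Damped frequency ω_d = ω_n√(1−ζ²) = 3.859 rad/s, so peak time T_p = π/ω_d = 0.814 s.

T_p = 0.814 s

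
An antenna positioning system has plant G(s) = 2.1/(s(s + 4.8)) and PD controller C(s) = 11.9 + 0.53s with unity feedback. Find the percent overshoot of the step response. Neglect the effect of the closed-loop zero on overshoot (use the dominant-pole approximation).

Forward path: (11.9 + 0.53s)·2.1/(s(s+4.8)). The closed-loop characteristic equation is s² + (4.8 + 2.1·0.53)s + 2.1·11.9 = 0.
That is s² + 5.913s + 24.99 = 0, so ω_n = 4.999 rad/s and ζ = 5.913/(2·4.999) = 0.5914.
%OS = 100·exp(−πζ/√(1−ζ²)) = 9.98%.

9.98%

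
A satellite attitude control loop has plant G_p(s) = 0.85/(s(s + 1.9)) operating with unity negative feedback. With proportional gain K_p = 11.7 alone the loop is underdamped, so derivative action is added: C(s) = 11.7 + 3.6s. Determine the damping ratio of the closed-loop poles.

Forward path: (11.7 + 3.6s)·0.85/(s(s+1.9)). The closed-loop characteristic equation is s² + (1.9 + 0.85·3.6)s + 0.85·11.7 = 0.
That is s² + 4.96s + 9.945 = 0, so ω_n = 3.154 rad/s and ζ = 4.96/(2·3.154) = 0.7864.

ζ = 0.786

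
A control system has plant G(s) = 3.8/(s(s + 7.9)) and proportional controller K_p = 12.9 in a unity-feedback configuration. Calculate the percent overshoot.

Closed-loop characteristic equation: s² + 7.9s + 49.02 = 0, so ω_n = 7.001 rad/s and ζ = 7.9/(2·7.001) = 0.5642.
%OS = 100·exp(−πζ/√(1−ζ²)) = 100·exp(−π·0.5642/√0.6817) = 11.7%.

11.7%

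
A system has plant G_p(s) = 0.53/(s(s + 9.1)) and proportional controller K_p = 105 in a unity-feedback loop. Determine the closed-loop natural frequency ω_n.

ω_n = 7.46 rad/s

1 + K_p·G_p(s) = 0 gives s² + 9.1s + 55.65 = 0.
Matching s² + 2ζω_n s + ω_n²: ω_n = √55.65 = 7.46 rad/s and 2ζω_n = 9.1, so ζ = 9.1/(2·7.46) = 0.61.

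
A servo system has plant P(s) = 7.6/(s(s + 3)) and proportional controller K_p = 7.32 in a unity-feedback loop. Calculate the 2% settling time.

Closed-loop characteristic equation: s² + 3s + 55.63 = 0, so ω_n = 7.459 rad/s and ζ = 3/(2·7.459) = 0.2011.
2% settling time T_s ≈ 4/(ζω_n) = 4/1.5 = 2.67 s.

T_s ≈ 2.67 s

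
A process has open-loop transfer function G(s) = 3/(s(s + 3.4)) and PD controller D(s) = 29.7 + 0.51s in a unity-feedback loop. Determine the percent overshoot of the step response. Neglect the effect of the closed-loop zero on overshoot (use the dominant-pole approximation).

Forward path: (29.7 + 0.51s)·3/(s(s+3.4)). The closed-loop characteristic equation is s² + (3.4 + 3·0.51)s + 3·29.7 = 0.
That is s² + 4.93s + 89.1 = 0, so ω_n = 9.439 rad/s and ζ = 4.93/(2·9.439) = 0.2611.
%OS = 100·exp(−πζ/√(1−ζ²)) = 42.7%.

42.7%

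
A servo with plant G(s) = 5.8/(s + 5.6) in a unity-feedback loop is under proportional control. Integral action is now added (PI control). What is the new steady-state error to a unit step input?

Adding integral action puts a pole at s = 0 in the forward path, raising the system type to 1; a type-1 loop has zero steady-state error to a step.

0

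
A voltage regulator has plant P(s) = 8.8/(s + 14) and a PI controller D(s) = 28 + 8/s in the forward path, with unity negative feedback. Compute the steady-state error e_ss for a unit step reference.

0

The open loop D(s)P(s) has a pole at the origin (type 1), so the static position error constant is infinite and e_ss = 1/(1+∞) = 0.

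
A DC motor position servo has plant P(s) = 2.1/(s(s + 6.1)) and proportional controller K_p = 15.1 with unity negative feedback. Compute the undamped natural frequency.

With unity feedback the closed-loop characteristic equation is s² + 6.1s + 15.1·2.1 = s² + 6.1s + 31.71 = 0.
Matching s² + 2ζω_n s + ω_n²: ω_n = √31.71 = 5.631 rad/s and 2ζω_n = 6.1, so ζ = 6.1/(2·5.631) = 0.542.

ω_n = 5.63 rad/s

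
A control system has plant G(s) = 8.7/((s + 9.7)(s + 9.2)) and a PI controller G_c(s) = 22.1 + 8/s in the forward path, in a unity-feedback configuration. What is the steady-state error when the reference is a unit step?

0

The open loop G_c(s)G(s) has a pole at the origin (type 1), so the static position error constant is infinite and e_ss = 1/(1+∞) = 0.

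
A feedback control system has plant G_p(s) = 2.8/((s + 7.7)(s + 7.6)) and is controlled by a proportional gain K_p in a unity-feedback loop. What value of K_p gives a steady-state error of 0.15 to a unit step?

The loop is type 0, so e_ss(step) = 1/(1 + K_pos) with K_pos = K_p·G_p(0).
G_p(0) = 0.04785. Require 1/(1 + K_p·0.04785) = 0.15, so 1 + 0.04785·K_p = 6.667.
K_p = (6.667 − 1)/0.04785 = 118.

K_p = 118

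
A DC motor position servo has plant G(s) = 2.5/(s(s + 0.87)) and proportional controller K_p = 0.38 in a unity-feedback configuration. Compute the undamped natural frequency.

ω_n = 0.975 rad/s

1 + K_p·G(s) = 0 gives s² + 0.87s + 0.95 = 0.
So ω_n² = 0.95 ⇒ ω_n = 0.9747 rad/s, and ζ = 0.87/(2ω_n) = 0.446.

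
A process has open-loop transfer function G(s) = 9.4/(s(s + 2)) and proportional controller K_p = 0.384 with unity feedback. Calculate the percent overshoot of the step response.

The closed-loop denominator s² + 2s + 3.61 gives ω_n = √3.61 = 1.9 and ζ = 2/(2ω_n) = 0.5263.
%OS = 100·exp(−πζ/√(1−ζ²)) = 100·exp(−π·0.5263/√0.723) = 14.3%.

14.3%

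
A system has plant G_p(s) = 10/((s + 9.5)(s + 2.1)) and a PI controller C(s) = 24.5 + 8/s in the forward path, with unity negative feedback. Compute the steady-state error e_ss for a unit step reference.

The open loop C(s)G_p(s) has a pole at the origin (type 1), so the static position error constant is infinite and e_ss = 1/(1+∞) = 0.

0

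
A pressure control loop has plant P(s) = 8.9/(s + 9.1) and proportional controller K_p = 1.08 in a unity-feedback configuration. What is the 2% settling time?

Closed-loop transfer function: T(s) = K_p·P(s)/(1 + K_p·P(s)) = 9.612/(s + 9.1 + 9.612) = 9.612/(s + 18.71).
Time constant τ = 1/18.71 = 0.05344 s, so the 2% settling time is about 4τ = 0.214 s.

T_s ≈ 0.214 s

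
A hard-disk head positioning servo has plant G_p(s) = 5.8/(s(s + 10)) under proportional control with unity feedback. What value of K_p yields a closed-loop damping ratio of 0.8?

K_p = 6.73

Closed-loop characteristic equation: s² + 10s + K_p·5.8 = 0.
So ω_n = √(5.8K_p) and 2ζω_n = 10, giving ζ = 10/(2√(5.8K_p)).
Setting ζ = 0.8: √(5.8K_p) = 10/(2·0.8) = 6.25, so K_p = 39.06/5.8 = 6.73.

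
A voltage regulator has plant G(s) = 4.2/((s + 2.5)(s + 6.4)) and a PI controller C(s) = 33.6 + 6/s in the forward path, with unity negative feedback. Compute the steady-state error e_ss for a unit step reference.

0

The open loop C(s)G(s) has a pole at the origin (type 1), so the static position error constant is infinite and e_ss = 1/(1+∞) = 0.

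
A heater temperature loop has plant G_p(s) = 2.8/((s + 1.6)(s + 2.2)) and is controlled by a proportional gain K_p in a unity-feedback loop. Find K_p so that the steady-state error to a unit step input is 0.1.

K_p = 11.3

The loop is type 0, so e_ss(step) = 1/(1 + K_pos) with K_pos = K_p·G_p(0).
G_p(0) = 0.7955. Require 1/(1 + K_p·0.7955) = 0.1, so 1 + 0.7955·K_p = 10.
K_p = (10 − 1)/0.7955 = 11.3.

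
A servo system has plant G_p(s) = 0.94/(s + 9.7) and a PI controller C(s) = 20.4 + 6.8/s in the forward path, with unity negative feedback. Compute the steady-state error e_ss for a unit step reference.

0

The open loop C(s)G_p(s) has a pole at the origin (type 1), so the static position error constant is infinite and e_ss = 1/(1+∞) = 0.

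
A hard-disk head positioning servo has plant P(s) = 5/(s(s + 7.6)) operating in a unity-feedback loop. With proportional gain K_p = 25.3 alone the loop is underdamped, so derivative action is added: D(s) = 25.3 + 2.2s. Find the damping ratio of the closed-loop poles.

Forward path: (25.3 + 2.2s)·5/(s(s+7.6)). The closed-loop characteristic equation is s² + (7.6 + 5·2.2)s + 5·25.3 = 0.
That is s² + 18.6s + 126.5 = 0, so ω_n = 11.25 rad/s and ζ = 18.6/(2·11.25) = 0.8269.

ζ = 0.827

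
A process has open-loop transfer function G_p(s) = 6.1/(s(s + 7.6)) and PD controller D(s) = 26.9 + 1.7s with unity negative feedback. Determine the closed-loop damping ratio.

ζ = 0.701

Forward path: (26.9 + 1.7s)·6.1/(s(s+7.6)). The closed-loop characteristic equation is s² + (7.6 + 6.1·1.7)s + 6.1·26.9 = 0.
That is s² + 17.97s + 164.1 = 0, so ω_n = 12.81 rad/s and ζ = 17.97/(2·12.81) = 0.7014.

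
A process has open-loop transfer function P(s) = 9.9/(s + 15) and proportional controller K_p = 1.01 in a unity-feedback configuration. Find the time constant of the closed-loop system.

τ = 0.04 s

Closed-loop transfer function: T(s) = K_p·P(s)/(1 + K_p·P(s)) = 9.999/(s + 15 + 9.999) = 9.999/(s + 25).
Time constant τ = 1/25 = 0.04 s.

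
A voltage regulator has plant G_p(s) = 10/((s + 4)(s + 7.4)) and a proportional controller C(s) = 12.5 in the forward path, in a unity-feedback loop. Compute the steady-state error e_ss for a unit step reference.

0.191

The loop is type 0. Static position error constant K_pos = C(0)·G_p(0) = 12.5·0.3378 = 4.223.
Steady-state error to a unit step: e_ss = 1/(1+K_pos) = 1/5.223 = 0.191.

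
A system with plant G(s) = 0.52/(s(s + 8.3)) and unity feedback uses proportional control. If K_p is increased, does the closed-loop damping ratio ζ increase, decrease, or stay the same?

ζ = 8.3/(2√(0.52K_p)); increasing K_p raises the denominator, so ζ falls.

decrease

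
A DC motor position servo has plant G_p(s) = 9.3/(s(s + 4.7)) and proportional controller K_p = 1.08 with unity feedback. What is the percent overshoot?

3.11%

Closed-loop characteristic equation: s² + 4.7s + 10.04 = 0, so ω_n = 3.169 rad/s and ζ = 4.7/(2·3.169) = 0.7415.
%OS = 100·exp(−πζ/√(1−ζ²)) = 100·exp(−π·0.7415/√0.4502) = 3.11%.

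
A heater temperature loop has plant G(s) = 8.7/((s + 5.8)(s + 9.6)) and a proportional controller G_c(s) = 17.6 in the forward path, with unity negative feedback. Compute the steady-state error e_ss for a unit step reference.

The loop is type 0. Static position error constant K_pos = G_c(0)·G(0) = 17.6·0.1562 = 2.75.
Steady-state error to a unit step: e_ss = 1/(1+K_pos) = 1/3.75 = 0.267.

0.267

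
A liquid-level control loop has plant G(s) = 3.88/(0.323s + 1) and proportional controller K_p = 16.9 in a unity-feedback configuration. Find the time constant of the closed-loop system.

Closed loop: T(s) = K_p·G/(1+K_p·G) = 65.57/(0.323s + 1 + 65.57), with pole at s = −(1 + 65.57)/0.323 = −206.1.
Closed-loop time constant τ = 1/206.1 = 0.00485 s.

τ = 0.00485 s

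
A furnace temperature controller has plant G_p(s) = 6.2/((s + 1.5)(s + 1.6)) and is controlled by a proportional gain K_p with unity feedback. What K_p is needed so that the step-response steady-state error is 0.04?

For a type-0 loop with proportional control, e_ss = 1/(1 + K_p·G_p(0)).
G_p(0) = 2.583. Require 1/(1 + K_p·2.583) = 0.04, so 1 + 2.583·K_p = 25.
K_p = (25 − 1)/2.583 = 9.29.

K_p = 9.29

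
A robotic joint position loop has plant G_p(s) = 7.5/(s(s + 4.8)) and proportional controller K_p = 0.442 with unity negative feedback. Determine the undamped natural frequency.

ω_n = 1.82 rad/s

The closed-loop denominator is s(s+4.8) + 0.442·7.5 = s² + 4.8s + 3.315.
Matching s² + 2ζω_n s + ω_n²: ω_n = √3.315 = 1.821 rad/s and 2ζω_n = 4.8, so ζ = 4.8/(2·1.821) = 1.32.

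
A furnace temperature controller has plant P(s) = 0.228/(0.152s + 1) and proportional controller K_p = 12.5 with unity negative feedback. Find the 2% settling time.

Closed loop: T(s) = K_p·P/(1+K_p·P) = 2.85/(0.152s + 1 + 2.85), with pole at s = −(1 + 2.85)/0.152 = −25.33.
τ = 1/25.33 = 0.03948 s, so 2% settling time ≈ 4τ = 0.158 s.

T_s ≈ 0.158 s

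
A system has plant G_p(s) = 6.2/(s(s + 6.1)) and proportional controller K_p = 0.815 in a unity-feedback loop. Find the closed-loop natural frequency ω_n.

1 + K_p·G_p(s) = 0 gives s² + 6.1s + 5.053 = 0.
So ω_n² = 5.053 ⇒ ω_n = 2.248 rad/s, and ζ = 6.1/(2ω_n) = 1.36.

ω_n = 2.25 rad/s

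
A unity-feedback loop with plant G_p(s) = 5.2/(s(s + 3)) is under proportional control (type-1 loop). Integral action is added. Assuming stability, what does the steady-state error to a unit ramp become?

The integrator raises the loop to type 2, so K_v → ∞ and e_ss to a ramp is zero.

0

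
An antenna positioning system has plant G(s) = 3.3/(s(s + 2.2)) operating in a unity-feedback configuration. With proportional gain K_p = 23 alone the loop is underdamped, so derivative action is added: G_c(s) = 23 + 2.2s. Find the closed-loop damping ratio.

ζ = 0.543

Forward path: (23 + 2.2s)·3.3/(s(s+2.2)). The closed-loop characteristic equation is s² + (2.2 + 3.3·2.2)s + 3.3·23 = 0.
That is s² + 9.46s + 75.9 = 0, so ω_n = 8.712 rad/s and ζ = 9.46/(2·8.712) = 0.5429.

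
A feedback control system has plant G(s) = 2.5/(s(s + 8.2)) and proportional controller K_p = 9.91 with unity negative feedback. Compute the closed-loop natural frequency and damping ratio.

ω_n = 4.98 rad/s, ζ = 0.824

With unity feedback the closed-loop characteristic equation is s² + 8.2s + 9.91·2.5 = s² + 8.2s + 24.77 = 0.
Matching s² + 2ζω_n s + ω_n²: ω_n = √24.77 = 4.977 rad/s and 2ζω_n = 8.2, so ζ = 8.2/(2·4.977) = 0.824.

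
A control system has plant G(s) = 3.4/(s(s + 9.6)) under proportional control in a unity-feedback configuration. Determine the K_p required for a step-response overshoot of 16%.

From %OS = 100·exp(−πζ/√(1−ζ²)) = 16%, ζ = −ln(0.16)/√(π²+ln²(0.16)) = 0.5039.
Characteristic equation s² + 9.6s + 3.4K_p = 0 gives ζ = 9.6/(2√(3.4K_p)).
Setting ζ = 0.5039: √(3.4K_p) = 9.6/(2·0.5039) = 9.526, so K_p = 90.75/3.4 = 26.7.

K_p = 26.7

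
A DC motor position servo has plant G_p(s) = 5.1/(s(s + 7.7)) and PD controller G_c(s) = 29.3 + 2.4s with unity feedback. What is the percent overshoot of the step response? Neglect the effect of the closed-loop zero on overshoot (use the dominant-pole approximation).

1.19%

Forward path: (29.3 + 2.4s)·5.1/(s(s+7.7)). The closed-loop characteristic equation is s² + (7.7 + 5.1·2.4)s + 5.1·29.3 = 0.
That is s² + 19.94s + 149.4 = 0, so ω_n = 12.22 rad/s and ζ = 19.94/(2·12.22) = 0.8156.
%OS = 100·exp(−πζ/√(1−ζ²)) = 1.19%.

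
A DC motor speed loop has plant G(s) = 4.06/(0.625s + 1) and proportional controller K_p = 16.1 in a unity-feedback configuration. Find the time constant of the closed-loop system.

τ = 0.00942 s

Closed loop: T(s) = K_p·G/(1+K_p·G) = 65.37/(0.625s + 1 + 65.37), with pole at s = −(1 + 65.37)/0.625 = −106.2.
Closed-loop time constant τ = 1/106.2 = 0.00942 s.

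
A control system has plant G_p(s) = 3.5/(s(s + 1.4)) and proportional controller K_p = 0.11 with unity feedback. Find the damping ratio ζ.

With unity feedback the closed-loop characteristic equation is s² + 1.4s + 0.11·3.5 = s² + 1.4s + 0.385 = 0.
Matching s² + 2ζω_n s + ω_n²: ω_n = √0.385 = 0.6205 rad/s and 2ζω_n = 1.4, so ζ = 1.4/(2·0.6205) = 1.13.

ζ = 1.13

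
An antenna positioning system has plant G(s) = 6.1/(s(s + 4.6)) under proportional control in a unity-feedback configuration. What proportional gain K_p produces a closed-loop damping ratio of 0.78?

K_p = 1.43

Closed-loop characteristic equation: s² + 4.6s + K_p·6.1 = 0.
So ω_n = √(6.1K_p) and 2ζω_n = 4.6, giving ζ = 4.6/(2√(6.1K_p)).
Setting ζ = 0.78: √(6.1K_p) = 4.6/(2·0.78) = 2.949, so K_p = 8.695/6.1 = 1.43.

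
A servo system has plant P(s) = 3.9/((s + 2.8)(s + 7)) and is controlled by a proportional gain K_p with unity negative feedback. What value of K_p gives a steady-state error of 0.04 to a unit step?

K_p = 121

The loop is type 0, so e_ss(step) = 1/(1 + K_pos) with K_pos = K_p·P(0).
P(0) = 0.199. Require 1/(1 + K_p·0.199) = 0.04, so 1 + 0.199·K_p = 25.
K_p = (25 − 1)/0.199 = 121.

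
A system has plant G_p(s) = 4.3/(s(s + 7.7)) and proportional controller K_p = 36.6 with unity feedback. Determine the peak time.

T_p = 0.263 s

The closed-loop denominator s² + 7.7s + 157.4 gives ω_n = √157.4 = 12.55 and ζ = 7.7/(2ω_n) = 0.3069.
Damped frequency ω_d = ω_n√(1−ζ²) = 11.94 rad/s, so peak time T_p = π/ω_d = 0.263 s.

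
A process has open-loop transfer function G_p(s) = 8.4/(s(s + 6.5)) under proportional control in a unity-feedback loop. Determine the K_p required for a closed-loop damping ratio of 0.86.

K_p = 1.7

Closed-loop characteristic equation: s² + 6.5s + K_p·8.4 = 0.
So ω_n = √(8.4K_p) and 2ζω_n = 6.5, giving ζ = 6.5/(2√(8.4K_p)).
Setting ζ = 0.86: √(8.4K_p) = 6.5/(2·0.86) = 3.779, so K_p = 14.28/8.4 = 1.7.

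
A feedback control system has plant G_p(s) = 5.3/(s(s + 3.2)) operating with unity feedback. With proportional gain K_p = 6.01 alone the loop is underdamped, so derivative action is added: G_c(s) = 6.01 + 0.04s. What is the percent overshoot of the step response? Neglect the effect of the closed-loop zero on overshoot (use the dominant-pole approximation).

36.9%

Forward path: (6.01 + 0.04s)·5.3/(s(s+3.2)). The closed-loop characteristic equation is s² + (3.2 + 5.3·0.04)s + 5.3·6.01 = 0.
That is s² + 3.412s + 31.85 = 0, so ω_n = 5.644 rad/s and ζ = 3.412/(2·5.644) = 0.3023.
%OS = 100·exp(−πζ/√(1−ζ²)) = 36.9%.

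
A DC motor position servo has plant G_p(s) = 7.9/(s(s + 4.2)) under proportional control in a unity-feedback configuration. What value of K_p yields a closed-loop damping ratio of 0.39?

Closed-loop characteristic equation: s² + 4.2s + K_p·7.9 = 0.
So ω_n = √(7.9K_p) and 2ζω_n = 4.2, giving ζ = 4.2/(2√(7.9K_p)).
Setting ζ = 0.39: √(7.9K_p) = 4.2/(2·0.39) = 5.385, so K_p = 28.99/7.9 = 3.67.

K_p = 3.67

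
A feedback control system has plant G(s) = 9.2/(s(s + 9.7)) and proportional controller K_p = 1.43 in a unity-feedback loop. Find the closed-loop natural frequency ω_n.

1 + K_p·G(s) = 0 gives s² + 9.7s + 13.16 = 0.
Matching s² + 2ζω_n s + ω_n²: ω_n = √13.16 = 3.627 rad/s and 2ζω_n = 9.7, so ζ = 9.7/(2·3.627) = 1.34.

ω_n = 3.63 rad/s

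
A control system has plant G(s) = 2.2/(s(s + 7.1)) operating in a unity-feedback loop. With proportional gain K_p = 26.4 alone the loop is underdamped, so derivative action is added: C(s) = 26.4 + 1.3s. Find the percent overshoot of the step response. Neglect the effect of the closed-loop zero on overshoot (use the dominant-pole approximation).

Forward path: (26.4 + 1.3s)·2.2/(s(s+7.1)). The closed-loop characteristic equation is s² + (7.1 + 2.2·1.3)s + 2.2·26.4 = 0.
That is s² + 9.96s + 58.08 = 0, so ω_n = 7.621 rad/s and ζ = 9.96/(2·7.621) = 0.6535.
%OS = 100·exp(−πζ/√(1−ζ²)) = 6.64%.

6.64%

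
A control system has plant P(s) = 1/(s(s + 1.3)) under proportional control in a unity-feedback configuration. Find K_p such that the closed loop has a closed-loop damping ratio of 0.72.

Closed-loop characteristic equation: s² + 1.3s + K_p·1 = 0.
So ω_n = √(1K_p) and 2ζω_n = 1.3, giving ζ = 1.3/(2√(1K_p)).
Setting ζ = 0.72: √(1K_p) = 1.3/(2·0.72) = 0.9028, so K_p = 0.815/1 = 0.815.

K_p = 0.815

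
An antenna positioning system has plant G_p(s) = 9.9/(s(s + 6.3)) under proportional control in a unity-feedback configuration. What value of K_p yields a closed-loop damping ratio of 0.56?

K_p = 3.2

Closed-loop characteristic equation: s² + 6.3s + K_p·9.9 = 0.
So ω_n = √(9.9K_p) and 2ζω_n = 6.3, giving ζ = 6.3/(2√(9.9K_p)).
Setting ζ = 0.56: √(9.9K_p) = 6.3/(2·0.56) = 5.625, so K_p = 31.64/9.9 = 3.2.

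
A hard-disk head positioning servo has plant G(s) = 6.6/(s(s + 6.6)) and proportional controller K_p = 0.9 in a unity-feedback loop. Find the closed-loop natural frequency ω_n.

With unity feedback the closed-loop characteristic equation is s² + 6.6s + 0.9·6.6 = s² + 6.6s + 5.94 = 0.
Matching s² + 2ζω_n s + ω_n²: ω_n = √5.94 = 2.437 rad/s and 2ζω_n = 6.6, so ζ = 6.6/(2·2.437) = 1.35.

ω_n = 2.44 rad/s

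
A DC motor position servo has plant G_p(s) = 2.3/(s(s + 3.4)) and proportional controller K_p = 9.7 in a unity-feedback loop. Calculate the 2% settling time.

Closed-loop characteristic equation: s² + 3.4s + 22.31 = 0, so ω_n = 4.723 rad/s and ζ = 3.4/(2·4.723) = 0.3599.
2% settling time T_s ≈ 4/(ζω_n) = 4/1.7 = 2.35 s.

T_s ≈ 2.35 s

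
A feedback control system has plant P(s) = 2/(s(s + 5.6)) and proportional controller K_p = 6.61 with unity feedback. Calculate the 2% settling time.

T_s ≈ 1.43 s

Closed-loop characteristic equation: s² + 5.6s + 13.22 = 0, so ω_n = 3.636 rad/s and ζ = 5.6/(2·3.636) = 0.7701.
2% settling time T_s ≈ 4/(ζω_n) = 4/2.8 = 1.43 s.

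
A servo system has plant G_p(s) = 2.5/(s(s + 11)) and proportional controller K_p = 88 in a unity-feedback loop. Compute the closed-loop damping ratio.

1 + K_p·G_p(s) = 0 gives s² + 11s + 220 = 0.
So ω_n² = 220 ⇒ ω_n = 14.83 rad/s, and ζ = 11/(2ω_n) = 0.371.

ζ = 0.371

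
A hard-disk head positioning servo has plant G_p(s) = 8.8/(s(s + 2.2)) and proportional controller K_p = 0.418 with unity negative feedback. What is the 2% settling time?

T_s ≈ 3.64 s

The closed-loop denominator s² + 2.2s + 3.678 gives ω_n = √3.678 = 1.918 and ζ = 2.2/(2ω_n) = 0.5735.
2% settling time T_s ≈ 4/(ζω_n) = 4/1.1 = 3.64 s.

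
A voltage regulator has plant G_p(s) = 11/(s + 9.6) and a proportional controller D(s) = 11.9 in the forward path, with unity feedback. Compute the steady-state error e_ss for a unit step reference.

0.0683

The loop is type 0. Static position error constant K_pos = D(0)·G_p(0) = 11.9·1.146 = 13.64.
Steady-state error to a unit step: e_ss = 1/(1+K_pos) = 1/14.64 = 0.0683.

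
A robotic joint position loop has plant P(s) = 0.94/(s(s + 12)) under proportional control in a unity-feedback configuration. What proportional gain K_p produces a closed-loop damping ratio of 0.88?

K_p = 49.5

Closed-loop characteristic equation: s² + 12s + K_p·0.94 = 0.
So ω_n = √(0.94K_p) and 2ζω_n = 12, giving ζ = 12/(2√(0.94K_p)).
Setting ζ = 0.88: √(0.94K_p) = 12/(2·0.88) = 6.818, so K_p = 46.49/0.94 = 49.5.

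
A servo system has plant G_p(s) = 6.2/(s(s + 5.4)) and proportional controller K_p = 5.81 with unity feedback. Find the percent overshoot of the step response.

From 1 + K_pG_p(s) = 0: s² + 5.4s + 36.02 = 0 ⇒ ω_n = 6.002, ζ = 0.4499.
%OS = 100·exp(−πζ/√(1−ζ²)) = 100·exp(−π·0.4499/√0.7976) = 20.5%.

20.5%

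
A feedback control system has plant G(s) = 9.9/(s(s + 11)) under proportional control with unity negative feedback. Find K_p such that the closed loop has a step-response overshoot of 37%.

K_p = 33.6

From %OS = 100·exp(−πζ/√(1−ζ²)) = 37%, ζ = −ln(0.37)/√(π²+ln²(0.37)) = 0.3017.
Characteristic equation s² + 11s + 9.9K_p = 0 gives ζ = 11/(2√(9.9K_p)).
Setting ζ = 0.3017: √(9.9K_p) = 11/(2·0.3017) = 18.23, so K_p = 332.3/9.9 = 33.6.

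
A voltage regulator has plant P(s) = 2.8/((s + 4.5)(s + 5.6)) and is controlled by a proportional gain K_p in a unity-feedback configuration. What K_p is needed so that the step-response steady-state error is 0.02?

For a type-0 loop with proportional control, e_ss = 1/(1 + K_p·P(0)).
P(0) = 0.1111. Require 1/(1 + K_p·0.1111) = 0.02, so 1 + 0.1111·K_p = 50.
K_p = (50 − 1)/0.1111 = 441.

K_p = 441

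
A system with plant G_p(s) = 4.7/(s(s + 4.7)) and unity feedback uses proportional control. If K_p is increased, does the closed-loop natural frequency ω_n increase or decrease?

increase

ω_n = √(4.7·K_p), which grows with K_p.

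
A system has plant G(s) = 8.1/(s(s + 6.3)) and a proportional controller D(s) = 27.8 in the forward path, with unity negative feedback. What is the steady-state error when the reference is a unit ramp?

0.028

The loop has one pole at the origin (type 1). Velocity error constant K_v = lim_{s→0} s·D(s)G(s) = 27.8·8.1/6.3 = 35.74.
Steady-state error to a unit ramp: e_ss = 1/K_v = 0.028.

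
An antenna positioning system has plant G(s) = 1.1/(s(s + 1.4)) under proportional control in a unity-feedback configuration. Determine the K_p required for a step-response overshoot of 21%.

K_p = 2.25

From %OS = 100·exp(−πζ/√(1−ζ²)) = 21%, ζ = −ln(0.21)/√(π²+ln²(0.21)) = 0.4449.
Characteristic equation s² + 1.4s + 1.1K_p = 0 gives ζ = 1.4/(2√(1.1K_p)).
Setting ζ = 0.4449: √(1.1K_p) = 1.4/(2·0.4449) = 1.573, so K_p = 2.476/1.1 = 2.25.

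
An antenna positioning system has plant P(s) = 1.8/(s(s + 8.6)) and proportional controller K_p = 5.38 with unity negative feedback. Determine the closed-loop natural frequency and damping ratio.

ω_n = 3.11 rad/s, ζ = 1.38

The closed-loop denominator is s(s+8.6) + 5.38·1.8 = s² + 8.6s + 9.684.
Matching s² + 2ζω_n s + ω_n²: ω_n = √9.684 = 3.112 rad/s and 2ζω_n = 8.6, so ζ = 8.6/(2·3.112) = 1.38.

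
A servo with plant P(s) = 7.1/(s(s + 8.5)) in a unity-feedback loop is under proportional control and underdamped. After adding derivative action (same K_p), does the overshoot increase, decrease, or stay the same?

decrease

With PD the characteristic equation becomes s² + (a + K·K_d)s + K·K_p = 0; the damping term grows, ζ rises, overshoot falls.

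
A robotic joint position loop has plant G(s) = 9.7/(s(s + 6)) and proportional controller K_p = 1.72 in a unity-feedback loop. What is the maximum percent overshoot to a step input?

3.34%

From 1 + K_pG(s) = 0: s² + 6s + 16.68 = 0 ⇒ ω_n = 4.085, ζ = 0.7345.
%OS = 100·exp(−πζ/√(1−ζ²)) = 100·exp(−π·0.7345/√0.4606) = 3.34%.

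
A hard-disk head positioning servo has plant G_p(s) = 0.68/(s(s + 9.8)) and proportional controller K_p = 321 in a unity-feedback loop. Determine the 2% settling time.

From 1 + K_pG_p(s) = 0: s² + 9.8s + 218.3 = 0 ⇒ ω_n = 14.77, ζ = 0.3317.
2% settling time T_s ≈ 4/(ζω_n) = 4/4.9 = 0.816 s.

T_s ≈ 0.816 s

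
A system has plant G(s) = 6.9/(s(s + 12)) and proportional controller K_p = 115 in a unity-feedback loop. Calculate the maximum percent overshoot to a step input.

Closed-loop characteristic equation: s² + 12s + 793.5 = 0, so ω_n = 28.17 rad/s and ζ = 12/(2·28.17) = 0.213.
%OS = 100·exp(−πζ/√(1−ζ²)) = 100·exp(−π·0.213/√0.9546) = 50.4%.

50.4%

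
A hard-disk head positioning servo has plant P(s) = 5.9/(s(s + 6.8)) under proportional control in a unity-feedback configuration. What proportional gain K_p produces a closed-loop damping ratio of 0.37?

K_p = 14.3

Closed-loop characteristic equation: s² + 6.8s + K_p·5.9 = 0.
So ω_n = √(5.9K_p) and 2ζω_n = 6.8, giving ζ = 6.8/(2√(5.9K_p)).
Setting ζ = 0.37: √(5.9K_p) = 6.8/(2·0.37) = 9.189, so K_p = 84.44/5.9 = 14.3.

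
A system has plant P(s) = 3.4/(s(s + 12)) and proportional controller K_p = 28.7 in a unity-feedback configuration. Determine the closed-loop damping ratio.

With unity feedback the closed-loop characteristic equation is s² + 12s + 28.7·3.4 = s² + 12s + 97.58 = 0.
So ω_n² = 97.58 ⇒ ω_n = 9.878 rad/s, and ζ = 12/(2ω_n) = 0.607.

ζ = 0.607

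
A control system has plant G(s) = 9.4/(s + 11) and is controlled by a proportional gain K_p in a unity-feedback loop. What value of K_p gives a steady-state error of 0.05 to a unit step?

K_p = 22.2

For a type-0 loop with proportional control, e_ss = 1/(1 + K_p·G(0)).
G(0) = 0.8545. Require 1/(1 + K_p·0.8545) = 0.05, so 1 + 0.8545·K_p = 20.
K_p = (20 − 1)/0.8545 = 22.2.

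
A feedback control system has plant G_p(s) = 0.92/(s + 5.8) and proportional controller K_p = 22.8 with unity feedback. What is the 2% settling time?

T_s ≈ 0.149 s

Closed-loop transfer function: T(s) = K_p·G_p(s)/(1 + K_p·G_p(s)) = 20.98/(s + 5.8 + 20.98) = 20.98/(s + 26.78).
Time constant τ = 1/26.78 = 0.03735 s, so the 2% settling time is about 4τ = 0.149 s.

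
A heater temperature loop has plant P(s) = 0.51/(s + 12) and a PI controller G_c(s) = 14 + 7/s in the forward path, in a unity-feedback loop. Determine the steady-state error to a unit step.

The open loop G_c(s)P(s) has a pole at the origin (type 1), so the static position error constant is infinite and e_ss = 1/(1+∞) = 0.

0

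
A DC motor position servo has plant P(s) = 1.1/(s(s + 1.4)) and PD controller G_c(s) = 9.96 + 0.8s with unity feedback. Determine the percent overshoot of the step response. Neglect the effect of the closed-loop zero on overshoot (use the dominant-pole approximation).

Forward path: (9.96 + 0.8s)·1.1/(s(s+1.4)). The closed-loop characteristic equation is s² + (1.4 + 1.1·0.8)s + 1.1·9.96 = 0.
That is s² + 2.28s + 10.96 = 0, so ω_n = 3.31 rad/s and ζ = 2.28/(2·3.31) = 0.3444.
%OS = 100·exp(−πζ/√(1−ζ²)) = 31.6%.

31.6%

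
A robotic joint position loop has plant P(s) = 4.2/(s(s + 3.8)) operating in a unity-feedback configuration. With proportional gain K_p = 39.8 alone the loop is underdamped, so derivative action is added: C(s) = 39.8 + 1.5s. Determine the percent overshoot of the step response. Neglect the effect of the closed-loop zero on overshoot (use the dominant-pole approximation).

26.4%

Forward path: (39.8 + 1.5s)·4.2/(s(s+3.8)). The closed-loop characteristic equation is s² + (3.8 + 4.2·1.5)s + 4.2·39.8 = 0.
That is s² + 10.1s + 167.2 = 0, so ω_n = 12.93 rad/s and ζ = 10.1/(2·12.93) = 0.3906.
%OS = 100·exp(−πζ/√(1−ζ²)) = 26.4%.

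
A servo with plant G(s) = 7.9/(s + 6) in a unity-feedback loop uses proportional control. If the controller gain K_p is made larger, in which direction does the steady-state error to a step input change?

decrease

e_ss = 1/(1 + K_p·G(0)); a larger K_p raises the denominator, so e_ss decreases.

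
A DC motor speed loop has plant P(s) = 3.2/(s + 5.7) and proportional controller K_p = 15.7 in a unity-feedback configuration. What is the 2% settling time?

Closed-loop transfer function: T(s) = K_p·P(s)/(1 + K_p·P(s)) = 50.24/(s + 5.7 + 50.24) = 50.24/(s + 55.94).
Time constant τ = 1/55.94 = 0.01788 s, so the 2% settling time is about 4τ = 0.0715 s.

T_s ≈ 0.0715 s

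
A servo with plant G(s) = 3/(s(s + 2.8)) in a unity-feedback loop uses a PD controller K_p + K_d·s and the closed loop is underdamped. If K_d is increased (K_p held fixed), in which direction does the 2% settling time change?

decrease

Characteristic equation s² + (2.8 + 3K_d)s + 3K_p = 0: raising K_d increases ζω_n = (2.8+3K_d)/2 while the loop stays underdamped, so T_s ≈ 4/(ζω_n) decreases.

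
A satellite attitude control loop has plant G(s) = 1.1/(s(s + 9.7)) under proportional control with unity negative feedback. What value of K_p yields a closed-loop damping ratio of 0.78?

K_p = 35.1

Closed-loop characteristic equation: s² + 9.7s + K_p·1.1 = 0.
So ω_n = √(1.1K_p) and 2ζω_n = 9.7, giving ζ = 9.7/(2√(1.1K_p)).
Setting ζ = 0.78: √(1.1K_p) = 9.7/(2·0.78) = 6.218, so K_p = 38.66/1.1 = 35.1.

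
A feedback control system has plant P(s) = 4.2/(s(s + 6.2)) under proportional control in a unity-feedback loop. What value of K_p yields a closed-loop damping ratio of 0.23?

K_p = 43.3

Closed-loop characteristic equation: s² + 6.2s + K_p·4.2 = 0.
So ω_n = √(4.2K_p) and 2ζω_n = 6.2, giving ζ = 6.2/(2√(4.2K_p)).
Setting ζ = 0.23: √(4.2K_p) = 6.2/(2·0.23) = 13.48, so K_p = 181.7/4.2 = 43.3.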